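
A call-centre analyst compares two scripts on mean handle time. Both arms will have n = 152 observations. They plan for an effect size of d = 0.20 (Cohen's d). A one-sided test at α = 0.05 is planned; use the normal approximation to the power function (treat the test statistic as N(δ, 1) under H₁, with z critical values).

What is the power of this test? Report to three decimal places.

Power ≈ 0.539

Noncentrality parameter: δ = d·√(n/2) = 0.20 × √(152/2) = 1.7436
One-sided α = 0.05 → critical value z_{0.05} = 1.645.
Power = P(Z > 1.645 − δ) = Φ(0.099) = 0.5393.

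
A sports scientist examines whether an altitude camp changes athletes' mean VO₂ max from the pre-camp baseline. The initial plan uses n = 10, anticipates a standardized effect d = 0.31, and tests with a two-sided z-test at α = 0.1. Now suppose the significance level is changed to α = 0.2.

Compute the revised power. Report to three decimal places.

Power ≈ 0.393

δ = d·√n = 0.31 × √10 = 0.9803 (unchanged). New critical value: z_{0.1} = 1.282.
Revised power = Φ(δ − 1.282) + Φ(−δ − 1.282) = Φ(-0.301) + Φ(-2.262) = 0.3816 + 0.0119 = 0.3935.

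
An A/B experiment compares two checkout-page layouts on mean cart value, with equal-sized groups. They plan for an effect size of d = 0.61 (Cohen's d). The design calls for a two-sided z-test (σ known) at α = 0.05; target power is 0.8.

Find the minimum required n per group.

For power 0.8 need Φ(δ − z_{0.025}) = 0.8, so δ = z_{0.025} + z_{0.20} = 1.960 + 0.842 = 2.802.
(The Φ(−δ − z_{α/2}) term is vanishingly small for δ > 0 and is dropped in the standard sample-size formula.)
δ = d·√(n/2) ⇒ n = 2(δ/d)² = 2 × (2.802 / 0.61)² = 42.19.
Rounding up, n = 43 per group.

n = 43 per group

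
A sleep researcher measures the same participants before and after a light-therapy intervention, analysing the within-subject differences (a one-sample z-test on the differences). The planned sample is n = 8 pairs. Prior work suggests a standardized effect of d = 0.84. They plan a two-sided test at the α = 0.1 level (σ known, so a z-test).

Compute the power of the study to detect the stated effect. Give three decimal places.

Power ≈ 0.768

Noncentrality parameter: δ = d·√n = 0.84 × √8 = 2.3759
Two-sided α = 0.1 → critical value z_{0.05} = 1.645.
Power = Φ(δ − 1.645) + Φ(−δ − 1.645) = Φ(0.731) + Φ(-4.021) = 0.7676 + 0.0000 = 0.7676.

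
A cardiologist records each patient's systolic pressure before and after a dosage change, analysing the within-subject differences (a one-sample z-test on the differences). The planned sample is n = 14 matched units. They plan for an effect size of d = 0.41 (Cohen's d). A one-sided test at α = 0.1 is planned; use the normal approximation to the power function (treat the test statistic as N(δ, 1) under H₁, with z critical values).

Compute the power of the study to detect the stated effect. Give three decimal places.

Noncentrality parameter: δ = d·√n = 0.41 × √14 = 1.5341
One-sided α = 0.1 → critical value z_{0.1} = 1.282.
Power = P(Z > 1.282 − δ) = Φ(0.253) = 0.5997.

Power ≈ 0.600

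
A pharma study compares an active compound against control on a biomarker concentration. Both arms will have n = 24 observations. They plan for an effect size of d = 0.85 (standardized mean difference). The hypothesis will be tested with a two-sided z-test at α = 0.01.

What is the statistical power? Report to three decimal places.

Power ≈ 0.644

Noncentrality parameter: λ = d·√(n/2) = 0.85 × √(24/2) = 2.9445
Critical value for a two-sided test at α = 0.01: z_{α/2} = 2.576.
Power = Φ(λ − 2.576) + Φ(−λ − 2.576) = Φ(0.369) + Φ(-5.520) = 0.6438 + 0.0000 = 0.6438.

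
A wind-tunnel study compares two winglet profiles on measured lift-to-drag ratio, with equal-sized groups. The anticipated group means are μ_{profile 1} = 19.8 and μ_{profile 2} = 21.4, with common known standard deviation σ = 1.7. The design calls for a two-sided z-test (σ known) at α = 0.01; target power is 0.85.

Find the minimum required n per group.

Standardized effect: d = |μ_{profile 1} − μ_{profile 2}| / σ = |19.8 − 21.4| / 1.7 = 0.9412
Set Φ(δ − 2.576) = 0.85; then δ − 2.576 = Φ⁻¹(0.85) = 1.036, giving δ = 3.612.
(The Φ(−δ − z_{α/2}) term is vanishingly small for δ > 0 and is dropped in the standard sample-size formula.)
δ = d·√(n/2) ⇒ n = 2(δ/d)² = 2 × (3.612 / 0.9412)² = 29.46.
Round up to the next whole unit.

n = 30 per group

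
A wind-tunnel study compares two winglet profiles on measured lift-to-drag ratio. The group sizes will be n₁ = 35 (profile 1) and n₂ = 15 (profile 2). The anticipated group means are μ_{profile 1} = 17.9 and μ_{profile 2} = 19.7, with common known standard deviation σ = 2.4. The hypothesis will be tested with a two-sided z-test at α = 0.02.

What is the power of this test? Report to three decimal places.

Power ≈ 0.541

Standardized effect: d = |μ_{profile 1} − μ_{profile 2}| / σ = |17.9 − 19.7| / 2.4 = 0.7500
Noncentrality parameter: δ = d / √(1/n₁ + 1/n₂) = 0.7500 / √(1/35 + 1/15) = 2.4303
Critical value for a two-sided test at α = 0.02: z_{α/2} = 2.326.
Power = Φ(δ − 2.326) + Φ(−δ − 2.326) = Φ(0.104) + Φ(-4.757) = 0.5414 + 0.0000 = 0.5414.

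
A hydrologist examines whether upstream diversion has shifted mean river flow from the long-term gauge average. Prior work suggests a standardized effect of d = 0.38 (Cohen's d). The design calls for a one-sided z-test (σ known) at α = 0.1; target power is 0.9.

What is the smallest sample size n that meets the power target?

n = 46

Set Φ(δ − 1.282) = 0.9; then δ − 1.282 = Φ⁻¹(0.9) = 1.282, giving δ = 2.563.
δ = d·√n ⇒ n = (δ/d)² = (2.563 / 0.38)² = 45.50.
Rounding up, n = 46.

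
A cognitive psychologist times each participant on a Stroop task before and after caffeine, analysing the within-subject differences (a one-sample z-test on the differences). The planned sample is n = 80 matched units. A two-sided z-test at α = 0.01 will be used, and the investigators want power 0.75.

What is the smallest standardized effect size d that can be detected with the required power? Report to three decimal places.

d ≈ 0.363

Need Φ(δ − 2.576) = 0.75, so δ = 2.576 + 0.674 = 3.250.
(Lower-tail contribution to power is negligible for δ > 0.)
δ = d·√n ⇒ d = δ/√n = 3.250/√80 = 0.3634.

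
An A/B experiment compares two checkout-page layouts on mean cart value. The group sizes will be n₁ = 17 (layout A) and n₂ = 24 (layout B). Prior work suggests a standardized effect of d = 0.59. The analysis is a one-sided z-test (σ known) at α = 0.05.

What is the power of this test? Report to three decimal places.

Noncentrality parameter: λ = d / √(1/n₁ + 1/n₂) = 0.59 / √(1/17 + 1/24) = 1.8612
Critical value for a one-sided test at α = 0.05: z_α = 1.645.
Power = Φ(λ − 1.645) = Φ(0.216) = 0.5856.

Power ≈ 0.586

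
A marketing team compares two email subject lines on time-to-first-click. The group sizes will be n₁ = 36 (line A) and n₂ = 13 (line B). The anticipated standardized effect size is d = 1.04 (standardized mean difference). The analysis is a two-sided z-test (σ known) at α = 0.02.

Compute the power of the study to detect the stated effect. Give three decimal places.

Power ≈ 0.813

Noncentrality parameter: δ = d / √(1/n₁ + 1/n₂) = 1.04 / √(1/36 + 1/13) = 3.2141
Critical value for a two-sided test at α = 0.02: z_{α/2} = 2.326.
Power = Φ(δ − 2.326) + Φ(−δ − 2.326) = Φ(0.888) + Φ(-5.540) = 0.8127 + 0.0000 = 0.8127.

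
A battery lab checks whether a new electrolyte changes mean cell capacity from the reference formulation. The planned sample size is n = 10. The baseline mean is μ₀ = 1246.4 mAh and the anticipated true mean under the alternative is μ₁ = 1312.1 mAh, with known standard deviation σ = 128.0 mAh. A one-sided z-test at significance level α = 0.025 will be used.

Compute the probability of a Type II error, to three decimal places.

β ≈ 0.632

Standardized effect: d = |μ₁ − μ₀| / σ = |1312.1 − 1246.4| / 128.0 = 0.5133
Noncentrality parameter: δ = d·√n = 0.5133 × √10 = 1.6231
One-sided α = 0.025 → critical value z_{0.025} = 1.960.
Power = P(Z > 1.960 − δ) = Φ(-0.337) = 0.3681.
Type II error: β = 1 − power = 1 − 0.3681 = 0.6319.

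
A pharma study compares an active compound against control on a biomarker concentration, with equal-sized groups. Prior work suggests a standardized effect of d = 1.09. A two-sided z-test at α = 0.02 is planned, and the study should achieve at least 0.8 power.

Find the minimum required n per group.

n = 17 per group

For power 0.8 need Φ(δ − z_{0.01}) = 0.8, so δ = z_{0.01} + z_{0.20} = 2.326 + 0.842 = 3.168.
(Ignoring the negligible lower-tail rejection probability gives the usual closed-form inversion.)
δ = d·√(n/2) ⇒ n = 2(δ/d)² = 2 × (3.168 / 1.09)² = 16.89.
Round up to the next whole unit.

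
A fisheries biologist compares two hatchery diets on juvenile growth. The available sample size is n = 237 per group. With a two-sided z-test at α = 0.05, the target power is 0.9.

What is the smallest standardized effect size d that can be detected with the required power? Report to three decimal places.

Required noncentrality: δ = z_{0.025} + z_{0.10} = 1.960 + 1.282 = 3.242.
(The second rejection-region term Φ(−δ − z_{α/2}) is negligible and dropped.)
δ = d·√(n/2) ⇒ d = δ/√(n/2) = 3.242/√(237/2) = 0.2978.

d ≈ 0.298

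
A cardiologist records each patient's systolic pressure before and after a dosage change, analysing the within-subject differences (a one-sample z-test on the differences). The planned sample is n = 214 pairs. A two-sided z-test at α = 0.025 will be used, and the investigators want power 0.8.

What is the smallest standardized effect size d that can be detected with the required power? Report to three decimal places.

Required noncentrality: δ = z_{0.0125} + z_{0.20} = 2.241 + 0.842 = 3.083.
(Lower-tail contribution to power is negligible for δ > 0.)
δ = d·√n ⇒ d = δ/√n = 3.083/√214 = 0.2108.

d ≈ 0.211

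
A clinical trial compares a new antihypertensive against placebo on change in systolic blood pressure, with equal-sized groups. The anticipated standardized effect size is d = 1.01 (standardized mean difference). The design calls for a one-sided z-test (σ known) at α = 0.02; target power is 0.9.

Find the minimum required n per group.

For power 0.9 need Φ(δ − z_{0.02}) = 0.9, so δ = z_{0.02} + z_{0.10} = 2.054 + 1.282 = 3.335.
δ = d·√(n/2) ⇒ n = 2(δ/d)² = 2 × (3.335 / 1.01)² = 21.81.
Round up to the next whole unit.

n = 22 per group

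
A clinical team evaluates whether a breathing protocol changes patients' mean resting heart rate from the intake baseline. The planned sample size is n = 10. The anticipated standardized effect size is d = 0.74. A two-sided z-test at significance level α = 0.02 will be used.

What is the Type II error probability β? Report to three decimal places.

Noncentrality parameter: δ = d·√n = 0.74 × √10 = 2.3401
Critical value for a two-sided test at α = 0.02: z_{α/2} = 2.326.
Power = Φ(δ − 2.326) + Φ(−δ − 2.326) = Φ(0.014) + Φ(-4.666) = 0.5055 + 0.0000 = 0.5055.
Type II error: β = 1 − power = 1 − 0.5055 = 0.4945.

β ≈ 0.495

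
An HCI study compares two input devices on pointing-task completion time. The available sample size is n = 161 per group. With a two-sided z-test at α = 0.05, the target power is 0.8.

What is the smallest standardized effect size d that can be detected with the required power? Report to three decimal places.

d ≈ 0.312

Required noncentrality: δ = z_{0.025} + z_{0.20} = 1.960 + 0.842 = 2.802.
(Lower-tail contribution to power is negligible for δ > 0.)
δ = d·√(n/2) ⇒ d = δ/√(n/2) = 2.802/√(161/2) = 0.3123.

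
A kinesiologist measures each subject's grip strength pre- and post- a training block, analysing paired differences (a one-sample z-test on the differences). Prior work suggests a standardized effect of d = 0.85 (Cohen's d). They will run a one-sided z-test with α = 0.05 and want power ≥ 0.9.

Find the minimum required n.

n = 12

For power 0.9 need Φ(δ − z_{0.05}) = 0.9, so δ = z_{0.05} + z_{0.10} = 1.645 + 1.282 = 2.926.
δ = d·√n ⇒ n = (δ/d)² = (2.926 / 0.85)² = 11.85.
Round up to the next whole unit.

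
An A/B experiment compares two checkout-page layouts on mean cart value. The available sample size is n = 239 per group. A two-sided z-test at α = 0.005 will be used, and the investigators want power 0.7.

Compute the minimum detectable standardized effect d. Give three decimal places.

d ≈ 0.305

Required noncentrality: δ = z_{0.0025} + z_{0.30} = 2.807 + 0.524 = 3.331.
(The second rejection-region term Φ(−δ − z_{α/2}) is negligible and dropped.)
δ = d·√(n/2) ⇒ d = δ/√(n/2) = 3.331/√(239/2) = 0.3048.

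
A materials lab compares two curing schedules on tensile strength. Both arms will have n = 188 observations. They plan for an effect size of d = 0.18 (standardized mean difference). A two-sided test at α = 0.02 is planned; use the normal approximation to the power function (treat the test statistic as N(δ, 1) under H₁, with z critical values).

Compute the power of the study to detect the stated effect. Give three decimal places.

Noncentrality parameter: δ = d·√(n/2) = 0.18 × √(188/2) = 1.7452
Two-sided α = 0.02 → critical value z_{0.01} = 2.326.
Power = Φ(δ − 2.326) + Φ(−δ − 2.326) = Φ(-0.581) + Φ(-4.072) = 0.2806 + 0.0000 = 0.2806.

Power ≈ 0.281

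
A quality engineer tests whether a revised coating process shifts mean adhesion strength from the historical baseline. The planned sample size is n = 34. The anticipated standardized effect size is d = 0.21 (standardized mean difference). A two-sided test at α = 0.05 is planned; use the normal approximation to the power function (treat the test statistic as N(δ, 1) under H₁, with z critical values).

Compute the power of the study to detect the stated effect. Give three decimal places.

Power ≈ 0.232

Noncentrality parameter: δ = d·√n = 0.21 × √34 = 1.2245
Critical value for a two-sided test at α = 0.05: z_{α/2} = 1.960.
Power = Φ(δ − 1.960) + Φ(−δ − 1.960) = Φ(-0.735) + Φ(-3.184) = 0.2310 + 0.0007 = 0.2318.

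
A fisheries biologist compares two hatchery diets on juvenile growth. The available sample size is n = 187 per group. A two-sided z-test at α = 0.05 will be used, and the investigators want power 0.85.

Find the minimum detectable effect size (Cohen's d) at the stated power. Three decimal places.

Required noncentrality: δ = z_{0.025} + z_{0.15} = 1.960 + 1.036 = 2.996.
(Lower-tail contribution to power is negligible for δ > 0.)
δ = d·√(n/2) ⇒ d = δ/√(n/2) = 2.996/√(187/2) = 0.3099.

d ≈ 0.310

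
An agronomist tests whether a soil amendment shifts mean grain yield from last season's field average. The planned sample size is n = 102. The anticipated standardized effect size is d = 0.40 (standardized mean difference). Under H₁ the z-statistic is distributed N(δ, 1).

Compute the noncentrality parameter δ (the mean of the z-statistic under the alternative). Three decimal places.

δ ≈ 4.040

δ = d·√n = 0.40 × √102 = 4.0398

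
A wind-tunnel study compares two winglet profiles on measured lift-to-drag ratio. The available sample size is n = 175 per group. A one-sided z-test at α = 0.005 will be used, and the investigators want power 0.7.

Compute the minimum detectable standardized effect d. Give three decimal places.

Need Φ(δ − 2.576) = 0.7, so δ = 2.576 + 0.524 = 3.100.
δ = d·√(n/2) ⇒ d = δ/√(n/2) = 3.100/√(175/2) = 0.3314.

d ≈ 0.331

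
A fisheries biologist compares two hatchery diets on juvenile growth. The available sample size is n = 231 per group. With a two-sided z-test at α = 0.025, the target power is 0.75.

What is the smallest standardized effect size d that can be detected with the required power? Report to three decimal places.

d ≈ 0.271

Required noncentrality: δ = z_{0.0125} + z_{0.25} = 2.241 + 0.674 = 2.916.
(Lower-tail contribution to power is negligible for δ > 0.)
δ = d·√(n/2) ⇒ d = δ/√(n/2) = 2.916/√(231/2) = 0.2713.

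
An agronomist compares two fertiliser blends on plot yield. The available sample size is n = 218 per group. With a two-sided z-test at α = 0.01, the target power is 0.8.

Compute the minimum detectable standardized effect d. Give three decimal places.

d ≈ 0.327

Required noncentrality: δ = z_{0.005} + z_{0.20} = 2.576 + 0.842 = 3.417.
(Lower-tail contribution to power is negligible for δ > 0.)
δ = d·√(n/2) ⇒ d = δ/√(n/2) = 3.417/√(218/2) = 0.3273.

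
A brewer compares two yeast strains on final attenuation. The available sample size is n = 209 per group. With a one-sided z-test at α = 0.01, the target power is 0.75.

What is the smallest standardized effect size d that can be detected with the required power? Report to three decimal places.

d ≈ 0.294

Need Φ(δ − 2.326) = 0.75, so δ = 2.326 + 0.674 = 3.001.
δ = d·√(n/2) ⇒ d = δ/√(n/2) = 3.001/√(209/2) = 0.2936.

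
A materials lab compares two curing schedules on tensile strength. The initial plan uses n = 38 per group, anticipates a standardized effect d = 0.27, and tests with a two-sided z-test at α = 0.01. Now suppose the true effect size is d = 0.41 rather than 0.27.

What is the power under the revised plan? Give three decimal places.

With d = 0.41: δ = d·√(n/2) = 0.41 × √(38/2) = 1.7871. Critical value z_{0.005} = 2.576.
Revised power = Φ(δ − 2.576) + Φ(−δ − 2.576) = Φ(-0.789) + Φ(-4.363) = 0.2151 + 0.0000 = 0.2152.

Power ≈ 0.215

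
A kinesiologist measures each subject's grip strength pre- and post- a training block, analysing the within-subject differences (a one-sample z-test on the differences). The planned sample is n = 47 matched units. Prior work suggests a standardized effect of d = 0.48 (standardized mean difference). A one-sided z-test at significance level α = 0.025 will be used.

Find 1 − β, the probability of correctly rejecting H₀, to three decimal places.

Power ≈ 0.908

Noncentrality parameter: δ = d·√n = 0.48 × √47 = 3.2907
One-sided α = 0.025 → critical value z_{0.025} = 1.960.
Power = P(Z > 1.960 − δ) = Φ(1.331) = 0.9084.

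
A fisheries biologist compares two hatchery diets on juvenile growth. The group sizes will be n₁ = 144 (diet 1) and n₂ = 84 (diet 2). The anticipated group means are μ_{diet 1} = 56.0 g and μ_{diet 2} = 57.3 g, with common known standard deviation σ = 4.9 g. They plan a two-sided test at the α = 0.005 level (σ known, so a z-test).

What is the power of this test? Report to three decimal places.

Standardized effect: d = |μ_{diet 1} − μ_{diet 2}| / σ = |56.0 − 57.3| / 4.9 = 0.2653
Noncentrality parameter: λ = d / √(1/n₁ + 1/n₂) = 0.2653 / √(1/144 + 1/84) = 1.9324
Critical value for a two-sided test at α = 0.005: z_{α/2} = 2.807.
Power = Φ(λ − 2.807) + Φ(−λ − 2.807) = Φ(-0.875) + Φ(-4.739) = 0.1909 + 0.0000 = 0.1909.

Power ≈ 0.191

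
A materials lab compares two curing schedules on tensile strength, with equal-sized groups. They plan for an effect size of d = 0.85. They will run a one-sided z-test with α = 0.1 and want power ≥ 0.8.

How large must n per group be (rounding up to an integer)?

n = 13 per group

For power 0.8 need Φ(δ − z_{0.1}) = 0.8, so δ = z_{0.1} + z_{0.20} = 1.282 + 0.842 = 2.123.
δ = d·√(n/2) ⇒ n = 2(δ/d)² = 2 × (2.123 / 0.85)² = 12.48.
Rounding up, n = 13 per group.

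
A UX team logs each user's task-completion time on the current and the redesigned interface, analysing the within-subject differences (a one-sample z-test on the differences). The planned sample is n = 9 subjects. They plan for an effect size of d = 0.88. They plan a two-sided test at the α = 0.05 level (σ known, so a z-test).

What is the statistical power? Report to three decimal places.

Power ≈ 0.752

Noncentrality parameter: δ = d·√n = 0.88 × √9 = 2.6400
Critical value for a two-sided test at α = 0.05: z_{α/2} = 1.960.
Power = Φ(δ − 1.960) + Φ(−δ − 1.960) = Φ(0.680) + Φ(-4.600) = 0.7518 + 0.0000 = 0.7518.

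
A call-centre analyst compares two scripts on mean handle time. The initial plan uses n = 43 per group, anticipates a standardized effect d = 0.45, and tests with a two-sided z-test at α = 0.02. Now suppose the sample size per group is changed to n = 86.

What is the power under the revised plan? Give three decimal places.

Power ≈ 0.734

With n = 86 per group: δ = d·√(n/2) = 0.45 × √(86/2) = 2.9508. Critical value z_{0.01} = 2.326.
Revised power = Φ(δ − 2.326) + Φ(−δ − 2.326) = Φ(0.624) + Φ(-5.277) = 0.7339 + 0.0000 = 0.7339.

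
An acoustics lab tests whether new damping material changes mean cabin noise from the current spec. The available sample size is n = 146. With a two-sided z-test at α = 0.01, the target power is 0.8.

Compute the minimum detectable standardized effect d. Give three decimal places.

Need Φ(δ − 2.576) = 0.8, so δ = 2.576 + 0.842 = 3.417.
(Lower-tail contribution to power is negligible for δ > 0.)
δ = d·√n ⇒ d = δ/√n = 3.417/√146 = 0.2828.

d ≈ 0.283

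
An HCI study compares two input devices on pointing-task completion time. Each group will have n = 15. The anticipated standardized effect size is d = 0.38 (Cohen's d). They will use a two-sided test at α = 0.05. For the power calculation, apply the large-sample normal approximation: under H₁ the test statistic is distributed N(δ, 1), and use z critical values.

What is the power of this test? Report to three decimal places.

Noncentrality parameter: δ = d·√(n/2) = 0.38 × √(15/2) = 1.0407
Two-sided α = 0.05 → critical value z_{0.025} = 1.960.
Power = Φ(δ − 1.960) + Φ(−δ − 1.960) = Φ(-0.919) + Φ(-3.001) = 0.1790 + 0.0013 = 0.1803.

Power ≈ 0.180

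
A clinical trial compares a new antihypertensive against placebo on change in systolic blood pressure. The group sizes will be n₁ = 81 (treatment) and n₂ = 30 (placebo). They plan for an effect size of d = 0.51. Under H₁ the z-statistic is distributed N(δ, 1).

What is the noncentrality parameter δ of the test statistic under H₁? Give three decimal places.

δ ≈ 2.386

δ = d / √(1/n₁ + 1/n₂) = 0.51 / √(1/81 + 1/30) = 2.3862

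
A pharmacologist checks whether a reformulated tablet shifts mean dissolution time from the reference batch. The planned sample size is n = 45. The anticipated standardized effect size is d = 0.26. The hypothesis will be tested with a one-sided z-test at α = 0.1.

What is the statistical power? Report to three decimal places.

Power ≈ 0.678

Noncentrality parameter: δ = d·√n = 0.26 × √45 = 1.7441
Critical value for a one-sided test at α = 0.1: z_α = 1.282.
Power = P(Z > 1.282 − δ) = Φ(0.463) = 0.6782.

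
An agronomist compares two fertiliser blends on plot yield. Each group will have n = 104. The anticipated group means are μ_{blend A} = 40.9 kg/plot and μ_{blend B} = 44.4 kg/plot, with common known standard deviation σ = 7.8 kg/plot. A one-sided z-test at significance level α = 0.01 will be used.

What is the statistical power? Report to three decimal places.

Standardized effect: d = |μ_{blend A} − μ_{blend B}| / σ = |40.9 − 44.4| / 7.8 = 0.4487
Noncentrality parameter: δ = d·√(n/2) = 0.4487 × √(104/2) = 3.2358
Critical value for a one-sided test at α = 0.01: z_α = 2.326.
Power = P(Z > 2.326 − δ) = Φ(0.909) = 0.8184.

Power ≈ 0.818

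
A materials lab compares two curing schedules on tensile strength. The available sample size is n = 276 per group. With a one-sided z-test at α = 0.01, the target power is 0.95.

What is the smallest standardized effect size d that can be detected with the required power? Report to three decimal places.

d ≈ 0.338

Required noncentrality: δ = z_{0.01} + z_{0.05} = 2.326 + 1.645 = 3.971.
δ = d·√(n/2) ⇒ d = δ/√(n/2) = 3.971/√(276/2) = 0.3381.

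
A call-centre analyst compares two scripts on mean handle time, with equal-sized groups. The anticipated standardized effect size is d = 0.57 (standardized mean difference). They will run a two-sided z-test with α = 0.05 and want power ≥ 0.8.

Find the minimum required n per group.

n = 49 per group

Set Φ(δ − 1.960) = 0.8; then δ − 1.960 = Φ⁻¹(0.8) = 0.842, giving δ = 2.802.
(The Φ(−δ − z_{α/2}) term is vanishingly small for δ > 0 and is dropped in the standard sample-size formula.)
δ = d·√(n/2) ⇒ n = 2(δ/d)² = 2 × (2.802 / 0.57)² = 48.32.
Rounding up, n = 49 per group.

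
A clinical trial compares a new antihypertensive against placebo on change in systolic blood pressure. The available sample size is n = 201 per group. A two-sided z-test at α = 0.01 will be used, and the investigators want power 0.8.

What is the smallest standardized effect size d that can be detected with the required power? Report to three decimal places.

d ≈ 0.341

Need Φ(δ − 2.576) = 0.8, so δ = 2.576 + 0.842 = 3.417.
(The second rejection-region term Φ(−δ − z_{α/2}) is negligible and dropped.)
δ = d·√(n/2) ⇒ d = δ/√(n/2) = 3.417/√(201/2) = 0.3409.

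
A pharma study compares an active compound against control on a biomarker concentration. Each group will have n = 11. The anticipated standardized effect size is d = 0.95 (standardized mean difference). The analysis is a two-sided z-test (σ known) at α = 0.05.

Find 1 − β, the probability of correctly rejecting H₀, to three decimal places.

Noncentrality parameter: δ = d·√(n/2) = 0.95 × √(11/2) = 2.2279
Critical value for a two-sided test at α = 0.05: z_{α/2} = 1.960.
Power = Φ(δ − 1.960) + Φ(−δ − 1.960) = Φ(0.268) + Φ(-4.188) = 0.6056 + 0.0000 = 0.6057.

Power ≈ 0.606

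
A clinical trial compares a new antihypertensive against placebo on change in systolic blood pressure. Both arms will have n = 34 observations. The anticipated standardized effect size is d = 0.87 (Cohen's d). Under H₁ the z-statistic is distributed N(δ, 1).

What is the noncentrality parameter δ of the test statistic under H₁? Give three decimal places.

δ ≈ 3.587

The noncentrality parameter scales effect size by the design's sample-size factor: δ = d·√(n/2) = 0.87 × √(34/2) = 3.5871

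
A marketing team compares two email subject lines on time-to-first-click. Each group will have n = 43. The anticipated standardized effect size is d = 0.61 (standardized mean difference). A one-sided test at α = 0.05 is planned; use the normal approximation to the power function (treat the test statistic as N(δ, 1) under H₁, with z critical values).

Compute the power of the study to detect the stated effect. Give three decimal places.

Noncentrality parameter: δ = d·√(n/2) = 0.61 × √(43/2) = 2.8285
Critical value for a one-sided test at α = 0.05: z_α = 1.645.
Power = Φ(δ − 1.645) = Φ(1.184) = 0.8817.

Power ≈ 0.882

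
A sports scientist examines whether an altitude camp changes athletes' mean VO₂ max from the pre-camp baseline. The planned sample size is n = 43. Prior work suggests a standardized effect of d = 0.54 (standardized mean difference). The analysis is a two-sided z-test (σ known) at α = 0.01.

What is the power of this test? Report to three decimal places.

Noncentrality parameter: δ = d·√n = 0.54 × √43 = 3.5410
Two-sided α = 0.01 → critical value z_{0.005} = 2.576.
Power = Φ(δ − 2.576) + Φ(−δ − 2.576) = Φ(0.965) + Φ(-6.117) = 0.8328 + 0.0000 = 0.8328.

Power ≈ 0.833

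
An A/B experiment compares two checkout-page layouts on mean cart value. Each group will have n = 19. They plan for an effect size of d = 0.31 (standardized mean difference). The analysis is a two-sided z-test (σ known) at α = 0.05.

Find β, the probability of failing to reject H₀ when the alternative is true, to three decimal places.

Noncentrality parameter: δ = d·√(n/2) = 0.31 × √(19/2) = 0.9555
Critical value for a two-sided test at α = 0.05: z_{α/2} = 1.960.
Power = Φ(δ − 1.960) + Φ(−δ − 1.960) = Φ(-1.004) + Φ(-2.915) = 0.1576 + 0.0018 = 0.1593.
Type II error: β = 1 − power = 1 − 0.1593 = 0.8407.

β ≈ 0.841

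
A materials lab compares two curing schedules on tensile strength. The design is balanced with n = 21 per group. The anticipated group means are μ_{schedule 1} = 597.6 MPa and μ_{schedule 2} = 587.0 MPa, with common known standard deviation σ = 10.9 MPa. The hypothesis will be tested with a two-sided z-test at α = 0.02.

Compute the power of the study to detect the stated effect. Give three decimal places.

Power ≈ 0.795

Standardized effect: d = |μ_{schedule 1} − μ_{schedule 2}| / σ = |597.6 − 587.0| / 10.9 = 0.9725
Noncentrality parameter: δ = d·√(n/2) = 0.9725 × √(21/2) = 3.1512
Critical value for a two-sided test at α = 0.02: z_{α/2} = 2.326.
Power = Φ(δ − 2.326) + Φ(−δ − 2.326) = Φ(0.825) + Φ(-5.478) = 0.7953 + 0.0000 = 0.7953.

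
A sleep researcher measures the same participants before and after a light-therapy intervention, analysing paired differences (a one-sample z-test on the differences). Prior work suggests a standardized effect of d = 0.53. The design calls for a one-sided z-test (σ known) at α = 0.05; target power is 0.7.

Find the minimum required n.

n = 17

For power 0.7 need Φ(δ − z_{0.05}) = 0.7, so δ = z_{0.05} + z_{0.30} = 1.645 + 0.524 = 2.169.
δ = d·√n ⇒ n = (δ/d)² = (2.169 / 0.53)² = 16.75.
Round up to the next whole unit.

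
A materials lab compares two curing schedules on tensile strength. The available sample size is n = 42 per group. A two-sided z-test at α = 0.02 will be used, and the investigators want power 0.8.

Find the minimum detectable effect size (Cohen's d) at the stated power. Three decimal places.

Need Φ(δ − 2.326) = 0.8, so δ = 2.326 + 0.842 = 3.168.
(Lower-tail contribution to power is negligible for δ > 0.)
δ = d·√(n/2) ⇒ d = δ/√(n/2) = 3.168/√(42/2) = 0.6913.

d ≈ 0.691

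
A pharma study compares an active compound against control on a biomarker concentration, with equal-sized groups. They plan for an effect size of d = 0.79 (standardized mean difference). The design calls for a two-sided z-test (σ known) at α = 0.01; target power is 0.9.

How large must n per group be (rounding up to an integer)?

n = 48 per group

For power 0.9 need Φ(δ − z_{0.005}) = 0.9, so δ = z_{0.005} + z_{0.10} = 2.576 + 1.282 = 3.857.
(The Φ(−δ − z_{α/2}) term is vanishingly small for δ > 0 and is dropped in the standard sample-size formula.)
δ = d·√(n/2) ⇒ n = 2(δ/d)² = 2 × (3.857 / 0.79)² = 47.68.
Rounding up, n = 48 per group.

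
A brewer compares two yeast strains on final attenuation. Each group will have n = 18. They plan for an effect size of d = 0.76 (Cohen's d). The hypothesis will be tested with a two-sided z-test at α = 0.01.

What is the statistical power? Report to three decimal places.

Noncentrality parameter: δ = d·√(n/2) = 0.76 × √(18/2) = 2.2800
Two-sided α = 0.01 → critical value z_{0.005} = 2.576.
Power = Φ(δ − 2.576) + Φ(−δ − 2.576) = Φ(-0.296) + Φ(-4.856) = 0.3837 + 0.0000 = 0.3837.

Power ≈ 0.384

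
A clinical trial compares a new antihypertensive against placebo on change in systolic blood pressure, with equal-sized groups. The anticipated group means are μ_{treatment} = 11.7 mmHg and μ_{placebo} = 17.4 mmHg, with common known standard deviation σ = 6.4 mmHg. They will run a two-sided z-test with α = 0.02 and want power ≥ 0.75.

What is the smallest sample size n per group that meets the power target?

n = 23 per group

Standardized effect: d = |μ_{treatment} − μ_{placebo}| / σ = |11.7 − 17.4| / 6.4 = 0.8906
Set Φ(δ − 2.326) = 0.75; then δ − 2.326 = Φ⁻¹(0.75) = 0.674, giving δ = 3.001.
(The Φ(−δ − z_{α/2}) term is vanishingly small for δ > 0 and is dropped in the standard sample-size formula.)
δ = d·√(n/2) ⇒ n = 2(δ/d)² = 2 × (3.001 / 0.8906)² = 22.71.
Round up to the next whole unit.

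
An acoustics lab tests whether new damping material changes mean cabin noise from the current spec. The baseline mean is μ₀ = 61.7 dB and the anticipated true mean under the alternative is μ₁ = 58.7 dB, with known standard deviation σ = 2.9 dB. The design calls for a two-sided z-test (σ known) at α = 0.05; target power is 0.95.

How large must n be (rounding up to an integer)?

n = 13

Standardized effect: d = |μ₁ − μ₀| / σ = |58.7 − 61.7| / 2.9 = 1.0345
Set Φ(δ − 1.960) = 0.95; then δ − 1.960 = Φ⁻¹(0.95) = 1.645, giving δ = 3.605.
(The Φ(−δ − z_{α/2}) term is vanishingly small for δ > 0 and is dropped in the standard sample-size formula.)
δ = d·√n ⇒ n = (δ/d)² = (3.605 / 1.0345)² = 12.14.
Round up to the next whole unit.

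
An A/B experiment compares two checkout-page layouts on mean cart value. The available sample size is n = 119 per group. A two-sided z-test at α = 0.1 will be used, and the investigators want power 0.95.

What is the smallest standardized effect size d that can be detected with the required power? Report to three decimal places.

Need Φ(δ − 1.645) = 0.95, so δ = 1.645 + 1.645 = 3.290.
(Lower-tail contribution to power is negligible for δ > 0.)
δ = d·√(n/2) ⇒ d = δ/√(n/2) = 3.290/√(119/2) = 0.4265.

d ≈ 0.426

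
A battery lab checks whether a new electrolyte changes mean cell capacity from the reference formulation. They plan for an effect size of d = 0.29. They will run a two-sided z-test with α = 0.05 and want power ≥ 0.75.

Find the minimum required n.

n = 83

For power 0.75 need Φ(δ − z_{0.025}) = 0.75, so δ = z_{0.025} + z_{0.25} = 1.960 + 0.674 = 2.634.
(Ignoring the negligible lower-tail rejection probability gives the usual closed-form inversion.)
δ = d·√n ⇒ n = (δ/d)² = (2.634 / 0.29)² = 82.52.
Rounding up, n = 83.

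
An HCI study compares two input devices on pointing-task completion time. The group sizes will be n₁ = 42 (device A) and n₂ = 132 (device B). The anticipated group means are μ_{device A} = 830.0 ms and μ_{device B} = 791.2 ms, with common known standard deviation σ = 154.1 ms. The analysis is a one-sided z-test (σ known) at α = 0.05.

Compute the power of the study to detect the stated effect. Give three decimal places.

Standardized effect: d = |μ_{device A} − μ_{device B}| / σ = |830.0 − 791.2| / 154.1 = 0.2518
Noncentrality parameter: λ = d / √(1/n₁ + 1/n₂) = 0.2518 / √(1/42 + 1/132) = 1.4212
One-sided α = 0.05 → critical value z_{0.05} = 1.645.
Power = P(Z > 1.645 − λ) = Φ(-0.224) = 0.4115.

Power ≈ 0.412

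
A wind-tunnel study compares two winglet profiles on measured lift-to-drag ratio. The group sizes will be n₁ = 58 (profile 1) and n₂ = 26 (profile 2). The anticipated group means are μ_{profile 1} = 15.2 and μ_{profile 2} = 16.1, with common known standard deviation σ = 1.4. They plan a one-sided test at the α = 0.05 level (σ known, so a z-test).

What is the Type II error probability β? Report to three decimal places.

β ≈ 0.140

Standardized effect: d = |μ_{profile 1} − μ_{profile 2}| / σ = |15.2 − 16.1| / 1.4 = 0.6429
Noncentrality parameter: δ = d / √(1/n₁ + 1/n₂) = 0.6429 / √(1/58 + 1/26) = 2.7238
One-sided α = 0.05 → critical value z_{0.05} = 1.645.
Power = Φ(δ − 1.645) = Φ(1.079) = 0.8597.
Type II error: β = 1 − power = 1 − 0.8597 = 0.1403.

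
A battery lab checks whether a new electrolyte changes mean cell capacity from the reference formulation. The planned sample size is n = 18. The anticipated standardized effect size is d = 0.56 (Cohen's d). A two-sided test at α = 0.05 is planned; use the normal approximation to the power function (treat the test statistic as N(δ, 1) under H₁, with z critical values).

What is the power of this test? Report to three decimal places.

Power ≈ 0.661

Noncentrality parameter: δ = d·√n = 0.56 × √18 = 2.3759
Critical value for a two-sided test at α = 0.05: z_{α/2} = 1.960.
Power = Φ(δ − 1.960) + Φ(−δ − 1.960) = Φ(0.416) + Φ(-4.336) = 0.6613 + 0.0000 = 0.6613.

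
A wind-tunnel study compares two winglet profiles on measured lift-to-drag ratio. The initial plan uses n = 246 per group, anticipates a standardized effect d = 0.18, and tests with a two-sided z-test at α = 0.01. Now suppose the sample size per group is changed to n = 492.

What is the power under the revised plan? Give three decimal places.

With n = 492 per group: δ = d·√(n/2) = 0.18 × √(492/2) = 2.8232. Critical value z_{0.005} = 2.576.
Revised power = Φ(δ − 2.576) + Φ(−δ − 2.576) = Φ(0.247) + Φ(-5.399) = 0.5977 + 0.0000 = 0.5977.

Power ≈ 0.598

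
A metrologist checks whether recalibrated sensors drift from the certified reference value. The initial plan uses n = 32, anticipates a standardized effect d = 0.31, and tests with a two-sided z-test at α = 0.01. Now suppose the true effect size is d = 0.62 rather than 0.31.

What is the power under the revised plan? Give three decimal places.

With d = 0.62: δ = d·√n = 0.62 × √32 = 3.5072. Critical value z_{0.005} = 2.576.
Revised power = Φ(δ − 2.576) + Φ(−δ − 2.576) = Φ(0.931) + Φ(-6.083) = 0.8242 + 0.0000 = 0.8242.

Power ≈ 0.824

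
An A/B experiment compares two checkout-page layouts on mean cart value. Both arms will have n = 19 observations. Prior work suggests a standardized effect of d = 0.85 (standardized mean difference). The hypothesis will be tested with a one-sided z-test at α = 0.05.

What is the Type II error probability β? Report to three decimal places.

Noncentrality parameter: δ = d·√(n/2) = 0.85 × √(19/2) = 2.6199
Critical value for a one-sided test at α = 0.05: z_α = 1.645.
Power = Φ(δ − 1.645) = Φ(0.975) = 0.8352.
Type II error: β = 1 − power = 1 − 0.8352 = 0.1648.

β ≈ 0.165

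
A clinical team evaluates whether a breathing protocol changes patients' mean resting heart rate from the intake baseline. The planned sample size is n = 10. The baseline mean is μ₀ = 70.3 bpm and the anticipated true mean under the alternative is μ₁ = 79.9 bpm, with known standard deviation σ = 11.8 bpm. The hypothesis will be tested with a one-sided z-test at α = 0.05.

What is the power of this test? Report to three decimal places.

Power ≈ 0.823

Standardized effect: d = |μ₁ − μ₀| / σ = |79.9 − 70.3| / 11.8 = 0.8136
Noncentrality parameter: δ = d·√n = 0.8136 × √10 = 2.5727
One-sided α = 0.05 → critical value z_{0.05} = 1.645.
Power = Φ(δ − 1.645) = Φ(0.928) = 0.8233.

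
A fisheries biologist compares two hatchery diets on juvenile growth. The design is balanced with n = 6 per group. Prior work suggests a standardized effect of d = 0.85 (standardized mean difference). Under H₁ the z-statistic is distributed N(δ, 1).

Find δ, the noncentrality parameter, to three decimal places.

δ = d·√(n/2) = 0.85 × √(6/2) = 1.4722

δ ≈ 1.472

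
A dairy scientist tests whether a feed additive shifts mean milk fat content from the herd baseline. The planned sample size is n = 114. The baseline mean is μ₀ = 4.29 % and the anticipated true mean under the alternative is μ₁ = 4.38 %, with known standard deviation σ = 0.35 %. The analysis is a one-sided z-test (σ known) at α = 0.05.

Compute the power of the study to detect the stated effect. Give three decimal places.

Standardized effect: d = |μ₁ − μ₀| / σ = |4.38 − 4.29| / 0.35 = 0.2571
Noncentrality parameter: δ = d·√n = 0.2571 × √114 = 2.7455
Critical value for a one-sided test at α = 0.05: z_α = 1.645.
Power = P(Z > 1.645 − δ) = Φ(1.101) = 0.8645.

Power ≈ 0.864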